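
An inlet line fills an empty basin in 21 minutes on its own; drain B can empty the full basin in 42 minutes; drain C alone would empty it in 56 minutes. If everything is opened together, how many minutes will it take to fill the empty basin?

168 minutes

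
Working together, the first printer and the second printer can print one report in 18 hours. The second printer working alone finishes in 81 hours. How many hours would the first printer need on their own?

Combined rate is 1/18 per hour.
Known contribution: 1/81 per hour.
So the first printer's rate is 1/18 − 1/81 = 7/162, meaning 162/7 hours alone.

162/7 hours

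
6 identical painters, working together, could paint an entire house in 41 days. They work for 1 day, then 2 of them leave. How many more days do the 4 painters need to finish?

60 days

One painter does 1/246 of the job per day.
After 1 day with 6 painters, 1/41 is done (40/41 left).
With 4 painters the rate is 4/246 = 2/123, so the rest takes 40/41 ÷ 2/123 = 60 days.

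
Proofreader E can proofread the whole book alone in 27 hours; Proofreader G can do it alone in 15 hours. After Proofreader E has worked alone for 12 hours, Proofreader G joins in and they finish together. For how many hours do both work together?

In 12 hours Proofreader E does 12/27 = 4/9 of the job, leaving 5/9.
Proofreader E and Proofreader G together work at 14/135 per hour, so finishing takes 5/9 ÷ 14/135 = 75/14 hours.

75/14 hours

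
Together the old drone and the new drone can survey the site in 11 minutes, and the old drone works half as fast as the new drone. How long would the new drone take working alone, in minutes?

33/2 minutes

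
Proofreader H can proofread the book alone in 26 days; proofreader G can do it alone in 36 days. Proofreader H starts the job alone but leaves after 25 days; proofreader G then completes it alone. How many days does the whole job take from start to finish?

343/13 days

In 25 days proofreader H does 25/26 of the job, leaving 1/26.
Proofreader G works at 1/36 per day, so finishing takes 1/26 ÷ 1/36 = 18/13 days.
Total time = 25 + 18/13 = 343/13 days.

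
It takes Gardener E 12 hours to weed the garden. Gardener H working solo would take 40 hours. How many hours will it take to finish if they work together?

With two workers the combined time is the product over the sum: 12·40/(12+40) = 480/52 = 120/13 hours.

120/13 hours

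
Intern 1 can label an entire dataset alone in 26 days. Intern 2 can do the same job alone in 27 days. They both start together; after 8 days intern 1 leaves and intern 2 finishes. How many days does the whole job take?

In the first 8 days the combined rate is 53/702, so 212/351 of the job is done, leaving 139/351.
After intern 1 leaves the rate is 1/27 per day; the remaining 139/351 takes 139/13 days.
Total = 8 + 139/13 = 243/13 days.

243/13 days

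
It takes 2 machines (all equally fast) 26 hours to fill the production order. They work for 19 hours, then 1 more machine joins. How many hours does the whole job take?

One machine does 1/52 of the job per hour.
After 19 hours with 2 machines, 19/26 is done (7/26 left).
With 3 machines the rate is 3/52, so the rest takes 7/26 ÷ 3/52 = 14/3 hours.
Total = 19 + 14/3 = 71/3 hours.

71/3 hours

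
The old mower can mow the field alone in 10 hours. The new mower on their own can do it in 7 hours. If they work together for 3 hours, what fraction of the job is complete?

51/70

Combined rate: 1/10 + 1/7 = (7 + 10)/70 = 17/70 per hour.
In 3 hours they complete 3·17/70 = 51/70 of the job.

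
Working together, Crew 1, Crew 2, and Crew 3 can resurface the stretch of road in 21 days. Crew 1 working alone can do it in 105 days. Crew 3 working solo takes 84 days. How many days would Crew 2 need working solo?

420/11 days

Combined rate is 1/21 per day.
Known contribution: 1/105 + 1/84 = (4 + 5)/420 = 9/420 = 3/140 per day.
So Crew 2's rate is 1/21 − 3/140 = 11/420, meaning 420/11 days alone.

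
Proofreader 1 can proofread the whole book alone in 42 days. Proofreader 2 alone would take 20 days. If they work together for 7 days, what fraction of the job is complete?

31/60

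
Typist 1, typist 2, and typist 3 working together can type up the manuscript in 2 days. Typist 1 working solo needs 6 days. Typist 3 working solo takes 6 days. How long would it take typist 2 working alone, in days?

Combined rate is 1/2 per day.
Known contribution: 1/6 + 1/6 = (1 + 1)/6 = 2/6 = 1/3 per day.
So typist 2's rate is 1/2 − 1/3 = 1/6, meaning 6 days alone.

6 days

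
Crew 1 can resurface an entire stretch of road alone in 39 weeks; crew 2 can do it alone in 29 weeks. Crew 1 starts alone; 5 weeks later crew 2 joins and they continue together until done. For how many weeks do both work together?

29/2 weeks

In 5 weeks crew 1 does 5/39 of the job, leaving 34/39.
Crew 1 and crew 2 together work at 68/1131 per week, so finishing takes 34/39 ÷ 68/1131 = 29/2 weeks.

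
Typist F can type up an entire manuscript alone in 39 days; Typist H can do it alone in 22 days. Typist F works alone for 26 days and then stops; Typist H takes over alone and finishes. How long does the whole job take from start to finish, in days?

100/3 days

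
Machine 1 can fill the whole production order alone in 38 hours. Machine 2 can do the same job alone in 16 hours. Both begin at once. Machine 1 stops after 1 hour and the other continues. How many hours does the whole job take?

296/19 hours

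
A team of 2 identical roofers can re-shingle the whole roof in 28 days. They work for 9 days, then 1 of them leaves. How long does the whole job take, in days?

47 days

One roofer does 1/56 of the job per day.
After 9 days with 2 roofers, 9/28 is done (19/28 left).
With 1 roofer the rate is 1/56, so the rest takes 19/28 ÷ 1/56 = 38 days.
Total = 9 + 38 = 47 days.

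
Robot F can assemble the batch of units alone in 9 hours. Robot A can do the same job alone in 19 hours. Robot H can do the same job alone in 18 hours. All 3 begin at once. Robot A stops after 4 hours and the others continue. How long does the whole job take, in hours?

90/19 hours

In the first 4 hours the combined rate is 25/114, so 50/57 of the job is done, leaving 7/57.
After robot A leaves the rate is 1/6 per hour; the remaining 7/57 takes 14/19 hours.
Total = 4 + 14/19 = 90/19 hours.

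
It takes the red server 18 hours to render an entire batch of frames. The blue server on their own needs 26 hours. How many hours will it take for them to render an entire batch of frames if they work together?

Combined rate: 1/18 + 1/26 = (13 + 9)/234 = 22/234 = 11/117 per hour.
Time = 1 ÷ (11/117) = 117/11 hours.

117/11 hours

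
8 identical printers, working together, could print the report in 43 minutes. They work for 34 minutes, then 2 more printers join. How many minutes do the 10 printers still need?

One printer does 1/344 of the job per minute.
After 34 minutes with 8 printers, 34/43 is done (9/43 left).
With 10 printers the rate is 10/344 = 5/172, so the rest takes 9/43 ÷ 5/172 = 36/5 minutes.

36/5 minutes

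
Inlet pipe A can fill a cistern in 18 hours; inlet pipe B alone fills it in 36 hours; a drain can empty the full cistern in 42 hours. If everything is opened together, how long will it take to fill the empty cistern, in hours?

Net rate = 1/18 + 1/36 − 1/42 = (14 + 7 − 6)/252 = 15/252 = 5/84 per hour.
Filling time = 1 ÷ (5/84) = 84/5 hours.

84/5 hours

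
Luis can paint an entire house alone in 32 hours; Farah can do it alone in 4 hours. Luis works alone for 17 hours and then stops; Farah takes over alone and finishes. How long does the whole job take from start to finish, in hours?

151/8 hours

In 17 hours Luis does 17/32 of the job, leaving 15/32.
Farah works at 1/4 per hour, so finishing takes 15/32 ÷ 1/4 = 15/8 hours.
Total time = 17 + 15/8 = 151/8 hours.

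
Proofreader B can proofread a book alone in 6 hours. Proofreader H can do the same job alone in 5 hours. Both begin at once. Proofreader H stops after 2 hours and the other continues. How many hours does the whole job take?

18/5 hours

In the first 2 hours the combined rate is 11/30, so 11/15 of the job is done, leaving 4/15.
After Proofreader H leaves the rate is 1/6 per hour; the remaining 4/15 takes 8/5 hours.
Total = 2 + 8/5 = 18/5 hours.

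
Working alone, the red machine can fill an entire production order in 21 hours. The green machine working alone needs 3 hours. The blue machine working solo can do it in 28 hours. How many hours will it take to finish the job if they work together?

12/5 hours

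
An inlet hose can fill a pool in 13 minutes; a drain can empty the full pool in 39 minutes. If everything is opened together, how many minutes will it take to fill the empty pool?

Net rate = 1/13 − 1/39 = (3 − 1)/39 = 2/39 per minute.
Filling time = 1 ÷ (2/39) = 39/2 minutes.

39/2 minutes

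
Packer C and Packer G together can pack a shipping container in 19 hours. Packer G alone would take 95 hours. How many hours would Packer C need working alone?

Combined rate is 1/19 per hour.
Known contribution: 1/95 per hour.
So Packer C's rate is 1/19 − 1/95 = 4/95, meaning 95/4 hours alone.

95/4 hours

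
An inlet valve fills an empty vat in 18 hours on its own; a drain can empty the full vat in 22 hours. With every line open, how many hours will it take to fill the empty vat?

Net rate = 1/18 − 1/22 = (11 − 9)/198 = 2/198 = 1/99 per hour.
Filling time = 1 ÷ (1/99) = 99 hours.

99 hours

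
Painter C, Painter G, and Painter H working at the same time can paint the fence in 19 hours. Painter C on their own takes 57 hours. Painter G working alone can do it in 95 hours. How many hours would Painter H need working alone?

Combined rate is 1/19 per hour.
Known contribution: 1/57 + 1/95 = (5 + 3)/285 = 8/285 per hour.
So Painter H's rate is 1/19 − 8/285 = 7/285, meaning 285/7 hours alone.

285/7 hours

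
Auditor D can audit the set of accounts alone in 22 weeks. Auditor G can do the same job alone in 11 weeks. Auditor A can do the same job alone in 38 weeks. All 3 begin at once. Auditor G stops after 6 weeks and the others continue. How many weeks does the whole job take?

In the first 6 weeks the combined rate is 34/209, so 204/209 of the job is done, leaving 5/209.
After Auditor G leaves the rate is 15/209 per week; the remaining 5/209 takes 1/3 weeks.
Total = 6 + 1/3 = 19/3 weeks.

19/3 weeks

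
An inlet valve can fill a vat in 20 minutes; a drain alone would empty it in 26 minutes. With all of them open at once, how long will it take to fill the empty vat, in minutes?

Net rate = 1/20 − 1/26 = (13 − 10)/260 = 3/260 per minute.
Filling time = 1 ÷ (3/260) = 260/3 minutes.

260/3 minutes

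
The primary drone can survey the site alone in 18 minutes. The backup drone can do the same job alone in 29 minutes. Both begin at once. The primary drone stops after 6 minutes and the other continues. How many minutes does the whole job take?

In the first 6 minutes the combined rate is 47/522, so 47/87 of the job is done, leaving 40/87.
After the primary drone leaves the rate is 1/29 per minute; the remaining 40/87 takes 40/3 minutes.
Total = 6 + 40/3 = 58/3 minutes.

58/3 minutes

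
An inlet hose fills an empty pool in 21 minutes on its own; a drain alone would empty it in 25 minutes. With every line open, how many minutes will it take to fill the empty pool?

525/4 minutes

Net rate = 1/21 − 1/25 = (25 − 21)/525 = 4/525 per minute.
Filling time = 1 ÷ (4/525) = 525/4 minutes.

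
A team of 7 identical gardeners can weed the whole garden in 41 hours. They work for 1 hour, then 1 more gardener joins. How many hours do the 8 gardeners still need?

35 hours

One gardener does 1/287 of the job per hour.
After 1 hour with 7 gardeners, 1/41 is done (40/41 left).
With 8 gardeners the rate is 8/287, so the rest takes 40/41 ÷ 8/287 = 35 hours.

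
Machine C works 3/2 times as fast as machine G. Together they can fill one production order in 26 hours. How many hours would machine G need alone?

65 hours

Let machine G's rate be r; then machine C's rate is (3/2)r, so together (3/2 + 1)r = (5/2)r = 1/26.
Thus r = 1/65 per hour.
Machine G alone: 65 hours; machine C alone: 130/3 hours.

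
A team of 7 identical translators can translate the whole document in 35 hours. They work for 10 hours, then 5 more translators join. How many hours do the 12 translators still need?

175/12 hours

One translator does 1/245 of the job per hour.
After 10 hours with 7 translators, 2/7 is done (5/7 left).
With 12 translators the rate is 12/245, so the rest takes 5/7 ÷ 12/245 = 175/12 hours.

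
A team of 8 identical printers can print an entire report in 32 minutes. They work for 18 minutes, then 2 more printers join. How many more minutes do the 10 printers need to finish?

56/5 minutes

One printer does 1/256 of the job per minute.
After 18 minutes with 8 printers, 9/16 is done (7/16 left).
With 10 printers the rate is 10/256 = 5/128, so the rest takes 7/16 ÷ 5/128 = 56/5 minutes.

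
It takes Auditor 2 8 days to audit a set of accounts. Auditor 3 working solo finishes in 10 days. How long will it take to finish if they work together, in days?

40/9 days

Combined rate: 1/8 + 1/10 = (5 + 4)/40 = 9/40 per day.
Time = 1 ÷ (9/40) = 40/9 days.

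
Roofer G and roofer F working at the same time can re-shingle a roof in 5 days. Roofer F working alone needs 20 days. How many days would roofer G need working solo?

Combined rate is 1/5 per day.
Known contribution: 1/20 per day.
So roofer G's rate is 1/5 − 1/20 = 3/20, meaning 20/3 days alone.

20/3 days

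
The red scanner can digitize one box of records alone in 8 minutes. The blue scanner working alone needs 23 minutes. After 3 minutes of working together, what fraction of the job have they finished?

Combined rate: 1/8 + 1/23 = (23 + 8)/184 = 31/184 per minute.
In 3 minutes they complete 3·31/184 = 93/184 of the job.

93/184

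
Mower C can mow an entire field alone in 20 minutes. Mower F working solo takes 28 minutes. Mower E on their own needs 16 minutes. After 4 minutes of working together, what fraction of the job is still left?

Combined rate: 1/20 + 1/28 + 1/16 = (28 + 20 + 35)/560 = 83/560 per minute.
In 4 minutes they complete 4·83/560 = 83/140 of the job.
So 57/140 remains.

57/140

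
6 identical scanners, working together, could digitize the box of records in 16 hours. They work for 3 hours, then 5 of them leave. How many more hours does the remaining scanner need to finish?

One scanner does 1/96 of the job per hour.
After 3 hours with 6 scanners, 3/16 is done (13/16 left).
With 1 scanner the rate is 1/96, so the rest takes 13/16 ÷ 1/96 = 78 hours.

78 hours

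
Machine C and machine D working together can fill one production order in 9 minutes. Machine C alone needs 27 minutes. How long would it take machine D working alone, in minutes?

27/2 minutes

Combined rate is 1/9 per minute.
Known contribution: 1/27 per minute.
So machine D's rate is 1/9 − 1/27 = 2/27, meaning 27/2 minutes alone.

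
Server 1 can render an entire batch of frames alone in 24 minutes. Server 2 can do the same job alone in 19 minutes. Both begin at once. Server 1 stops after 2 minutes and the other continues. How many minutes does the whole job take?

In the first 2 minutes the combined rate is 43/456, so 43/228 of the job is done, leaving 185/228.
After Server 1 leaves the rate is 1/19 per minute; the remaining 185/228 takes 185/12 minutes.
Total = 2 + 185/12 = 209/12 minutes.

209/12 minutes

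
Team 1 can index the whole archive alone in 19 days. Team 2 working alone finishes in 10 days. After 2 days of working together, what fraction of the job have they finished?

Combined rate: 1/19 + 1/10 = (10 + 19)/190 = 29/190 per day.
In 2 days they complete 2·29/190 = 29/95 of the job.

29/95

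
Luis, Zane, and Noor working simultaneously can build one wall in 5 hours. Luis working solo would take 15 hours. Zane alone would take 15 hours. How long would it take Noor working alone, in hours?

15 hours

Combined rate is 1/5 per hour.
Known contribution: 1/15 + 1/15 = (1 + 1)/15 = 2/15 per hour.
So Noor's rate is 1/5 − 2/15 = 1/15, meaning 15 hours alone.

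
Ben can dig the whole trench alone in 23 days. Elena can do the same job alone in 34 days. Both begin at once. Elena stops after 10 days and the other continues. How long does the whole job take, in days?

In the first 10 days the combined rate is 57/782, so 285/391 of the job is done, leaving 106/391.
After Elena leaves the rate is 1/23 per day; the remaining 106/391 takes 106/17 days.
Total = 10 + 106/17 = 276/17 days.

276/17 days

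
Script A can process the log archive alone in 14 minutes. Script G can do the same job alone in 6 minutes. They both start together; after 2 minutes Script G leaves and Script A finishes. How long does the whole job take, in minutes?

28/3 minutes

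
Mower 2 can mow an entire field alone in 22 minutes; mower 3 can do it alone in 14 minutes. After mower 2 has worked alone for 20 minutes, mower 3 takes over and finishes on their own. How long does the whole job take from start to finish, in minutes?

In 20 minutes mower 2 does 20/22 = 10/11 of the job, leaving 1/11.
Mower 3 works at 1/14 per minute, so finishing takes 1/11 ÷ 1/14 = 14/11 minutes.
Total time = 20 + 14/11 = 234/11 minutes.

234/11 minutes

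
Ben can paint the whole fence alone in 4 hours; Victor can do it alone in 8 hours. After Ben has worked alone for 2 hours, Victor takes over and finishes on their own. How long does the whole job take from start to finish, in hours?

6 hours

In 2 hours Ben does 2/4 = 1/2 of the job, leaving 1/2.
Victor works at 1/8 per hour, so finishing takes 1/2 ÷ 1/8 = 4 hours.
Total time = 2 + 4 = 6 hours.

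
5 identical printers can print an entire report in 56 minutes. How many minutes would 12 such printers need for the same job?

Total work is 5·56 = 280 printer-minutes.
With 12 printers: 280/12 = 70/3 minutes.

70/3 minutes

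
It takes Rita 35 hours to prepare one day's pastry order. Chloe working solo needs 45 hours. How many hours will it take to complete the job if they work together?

Combined rate: 1/35 + 1/45 = (9 + 7)/315 = 16/315 per hour.
Time = 1 ÷ (16/315) = 315/16 hours.

315/16 hours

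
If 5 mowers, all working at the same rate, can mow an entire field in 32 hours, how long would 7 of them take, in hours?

Total work is 5·32 = 160 mower-hours.
With 7 mowers: 160/7 hours.

160/7 hours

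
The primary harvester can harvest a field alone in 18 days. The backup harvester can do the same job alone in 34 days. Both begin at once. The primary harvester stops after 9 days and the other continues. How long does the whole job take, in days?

17 days

In the first 9 days the combined rate is 13/153, so 13/17 of the job is done, leaving 4/17.
After the primary harvester leaves the rate is 1/34 per day; the remaining 4/17 takes 8 days.
Total = 9 + 8 = 17 days.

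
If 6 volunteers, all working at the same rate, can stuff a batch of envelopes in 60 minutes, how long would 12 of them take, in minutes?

30 minutes

Total work is 6·60 = 360 volunteer-minutes.
With 12 volunteers: 360/12 = 30 minutes.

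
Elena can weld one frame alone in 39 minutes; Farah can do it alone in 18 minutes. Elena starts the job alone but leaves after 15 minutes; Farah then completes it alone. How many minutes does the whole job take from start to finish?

339/13 minutes

In 15 minutes Elena does 15/39 = 5/13 of the job, leaving 8/13.
Farah works at 1/18 per minute, so finishing takes 8/13 ÷ 1/18 = 144/13 minutes.
Total time = 15 + 144/13 = 339/13 minutes.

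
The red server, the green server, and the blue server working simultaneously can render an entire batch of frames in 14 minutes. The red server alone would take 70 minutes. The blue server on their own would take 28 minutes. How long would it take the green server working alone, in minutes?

140/3 minutes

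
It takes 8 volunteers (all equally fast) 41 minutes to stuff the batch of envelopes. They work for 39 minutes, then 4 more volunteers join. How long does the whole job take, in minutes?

121/3 minutes

One volunteer does 1/328 of the job per minute.
After 39 minutes with 8 volunteers, 39/41 is done (2/41 left).
With 12 volunteers the rate is 12/328 = 3/82, so the rest takes 2/41 ÷ 3/82 = 4/3 minutes.
Total = 39 + 4/3 = 121/3 minutes.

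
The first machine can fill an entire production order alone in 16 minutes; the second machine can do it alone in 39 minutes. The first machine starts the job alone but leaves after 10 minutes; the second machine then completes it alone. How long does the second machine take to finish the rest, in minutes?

117/8 minutes

In 10 minutes the first machine does 10/16 = 5/8 of the job, leaving 3/8.
The second machine works at 1/39 per minute, so finishing takes 3/8 ÷ 1/39 = 117/8 minutes.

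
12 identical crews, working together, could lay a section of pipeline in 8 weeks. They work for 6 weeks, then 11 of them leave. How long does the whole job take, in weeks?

One crew does 1/96 of the job per week.
After 6 weeks with 12 crews, 3/4 is done (1/4 left).
With 1 crew the rate is 1/96, so the rest takes 1/4 ÷ 1/96 = 24 weeks.
Total = 6 + 24 = 30 weeks.

30 weeks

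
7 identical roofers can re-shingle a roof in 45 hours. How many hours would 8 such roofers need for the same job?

Total work is 7·45 = 315 roofer-hours.
With 8 roofers: 315/8 hours.

315/8 hours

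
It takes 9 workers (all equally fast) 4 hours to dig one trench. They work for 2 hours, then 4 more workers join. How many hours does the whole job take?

44/13 hours

One worker does 1/36 of the job per hour.
After 2 hours with 9 workers, 1/2 is done (1/2 left).
With 13 workers the rate is 13/36, so the rest takes 1/2 ÷ 13/36 = 18/13 hours.
Total = 2 + 18/13 = 44/13 hours.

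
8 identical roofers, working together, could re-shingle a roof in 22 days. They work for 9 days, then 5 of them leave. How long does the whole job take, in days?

131/3 days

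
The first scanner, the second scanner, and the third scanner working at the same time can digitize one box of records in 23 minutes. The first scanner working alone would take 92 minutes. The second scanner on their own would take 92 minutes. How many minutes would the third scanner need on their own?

46 minutes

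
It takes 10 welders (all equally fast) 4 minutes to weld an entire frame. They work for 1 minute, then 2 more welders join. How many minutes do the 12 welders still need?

One welder does 1/40 of the job per minute.
After 1 minute with 10 welders, 1/4 is done (3/4 left).
With 12 welders the rate is 12/40 = 3/10, so the rest takes 3/4 ÷ 3/10 = 5/2 minutes.

5/2 minutes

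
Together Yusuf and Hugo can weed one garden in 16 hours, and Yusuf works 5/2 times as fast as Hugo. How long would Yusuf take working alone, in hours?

Let Hugo's rate be r; then Yusuf's rate is (5/2)r, so together (5/2 + 1)r = (7/2)r = 1/16.
Thus r = 1/56 per hour.
Hugo alone: 56 hours; Yusuf alone: 112/5 hours.

112/5 hours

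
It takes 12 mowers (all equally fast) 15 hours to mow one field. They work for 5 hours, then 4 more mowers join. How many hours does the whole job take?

One mower does 1/180 of the job per hour.
After 5 hours with 12 mowers, 1/3 is done (2/3 left).
With 16 mowers the rate is 16/180 = 4/45, so the rest takes 2/3 ÷ 4/45 = 15/2 hours.
Total = 5 + 15/2 = 25/2 hours.

25/2 hours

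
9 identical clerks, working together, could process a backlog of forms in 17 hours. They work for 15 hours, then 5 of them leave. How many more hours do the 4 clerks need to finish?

9/2 hours

One clerk does 1/153 of the job per hour.
After 15 hours with 9 clerks, 15/17 is done (2/17 left).
With 4 clerks the rate is 4/153, so the rest takes 2/17 ÷ 4/153 = 9/2 hours.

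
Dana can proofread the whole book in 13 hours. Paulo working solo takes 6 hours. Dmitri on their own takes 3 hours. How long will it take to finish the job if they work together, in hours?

Combined rate: 1/13 + 1/6 + 1/3 = (6 + 13 + 26)/78 = 45/78 = 15/26 per hour.
Time = 1 ÷ (15/26) = 26/15 hours.

26/15 hours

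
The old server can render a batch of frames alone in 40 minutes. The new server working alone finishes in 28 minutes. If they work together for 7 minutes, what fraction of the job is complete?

17/40

Combined rate: 1/40 + 1/28 = (7 + 10)/280 = 17/280 per minute.
In 7 minutes they complete 7·17/280 = 17/40 of the job.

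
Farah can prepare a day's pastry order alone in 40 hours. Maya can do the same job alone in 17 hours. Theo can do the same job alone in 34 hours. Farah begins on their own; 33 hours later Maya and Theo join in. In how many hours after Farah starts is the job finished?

380/11 hours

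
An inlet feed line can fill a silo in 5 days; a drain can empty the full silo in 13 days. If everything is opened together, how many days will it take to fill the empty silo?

65/8 days

Net rate = 1/5 − 1/13 = (13 − 5)/65 = 8/65 per day.
Filling time = 1 ÷ (8/65) = 65/8 days.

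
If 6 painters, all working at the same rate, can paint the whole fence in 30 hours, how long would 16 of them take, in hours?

45/4 hours

Total work is 6·30 = 180 painter-hours.
With 16 painters: 180/16 = 45/4 hours.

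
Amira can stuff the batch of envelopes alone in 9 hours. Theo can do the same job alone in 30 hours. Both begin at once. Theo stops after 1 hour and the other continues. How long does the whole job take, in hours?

87/10 hours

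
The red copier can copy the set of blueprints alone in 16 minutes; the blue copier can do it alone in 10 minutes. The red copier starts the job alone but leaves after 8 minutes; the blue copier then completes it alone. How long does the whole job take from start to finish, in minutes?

13 minutes

In 8 minutes the red copier does 8/16 = 1/2 of the job, leaving 1/2.
The blue copier works at 1/10 per minute, so finishing takes 1/2 ÷ 1/10 = 5 minutes.
Total time = 8 + 5 = 13 minutes.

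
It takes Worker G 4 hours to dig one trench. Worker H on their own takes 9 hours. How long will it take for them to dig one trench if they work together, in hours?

With two workers the combined time is the product over the sum: 4·9/(4+9) = 36/13 hours.

36/13 hours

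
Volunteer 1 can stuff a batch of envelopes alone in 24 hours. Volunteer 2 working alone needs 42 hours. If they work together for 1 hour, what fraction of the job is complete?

Combined rate: 1/24 + 1/42 = (7 + 4)/168 = 11/168 per hour.
In 1 hour they complete 1·11/168 = 11/168 of the job.

11/168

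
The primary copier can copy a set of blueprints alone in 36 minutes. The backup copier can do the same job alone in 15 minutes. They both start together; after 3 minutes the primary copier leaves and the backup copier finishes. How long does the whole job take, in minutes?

In the first 3 minutes the combined rate is 17/180, so 17/60 of the job is done, leaving 43/60.
After the primary copier leaves the rate is 1/15 per minute; the remaining 43/60 takes 43/4 minutes.
Total = 3 + 43/4 = 55/4 minutes.

55/4 minutes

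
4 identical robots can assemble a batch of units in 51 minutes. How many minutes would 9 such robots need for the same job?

68/3 minutes

Total work is 4·51 = 204 robot-minutes.
With 9 robots: 204/9 = 68/3 minutes.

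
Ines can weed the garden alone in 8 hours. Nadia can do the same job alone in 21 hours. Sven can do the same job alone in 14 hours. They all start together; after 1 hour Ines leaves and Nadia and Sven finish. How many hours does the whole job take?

In the first 1 hour the combined rate is 41/168, so 41/168 of the job is done, leaving 127/168.
After Ines leaves the rate is 5/42 per hour; the remaining 127/168 takes 127/20 hours.
Total = 1 + 127/20 = 147/20 hours.

147/20 hours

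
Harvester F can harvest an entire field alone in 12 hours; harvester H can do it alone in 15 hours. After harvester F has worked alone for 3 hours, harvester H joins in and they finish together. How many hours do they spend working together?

5 hours

In 3 hours harvester F does 3/12 = 1/4 of the job, leaving 3/4.
Harvester F and harvester H together work at 3/20 per hour, so finishing takes 3/4 ÷ 3/20 = 5 hours.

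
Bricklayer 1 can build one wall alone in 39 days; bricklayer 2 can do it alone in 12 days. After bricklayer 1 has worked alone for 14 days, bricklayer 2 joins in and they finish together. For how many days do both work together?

100/17 days

In 14 days bricklayer 1 does 14/39 of the job, leaving 25/39.
Bricklayer 1 and bricklayer 2 together work at 17/156 per day, so finishing takes 25/39 ÷ 17/156 = 100/17 days.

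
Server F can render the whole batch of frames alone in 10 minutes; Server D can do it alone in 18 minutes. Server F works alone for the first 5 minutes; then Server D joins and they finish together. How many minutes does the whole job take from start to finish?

115/14 minutes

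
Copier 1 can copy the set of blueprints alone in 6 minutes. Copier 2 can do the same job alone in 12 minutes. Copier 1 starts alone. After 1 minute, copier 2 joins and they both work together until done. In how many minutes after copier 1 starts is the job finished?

In the first 1 minute copier 1 alone does 1/6 of the job, leaving 5/6.
Once everyone is working, combined rate: 1/6 + 1/12 = (2 + 1)/12 = 3/12 = 1/4 per minute.
Remaining 5/6 at 1/4 per minute takes 10/3 minutes.
Total from the start = 1 + 10/3 = 13/3 minutes.

13/3 minutes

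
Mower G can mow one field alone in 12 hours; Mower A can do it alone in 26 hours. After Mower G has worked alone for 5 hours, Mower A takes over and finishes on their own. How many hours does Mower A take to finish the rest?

In 5 hours Mower G does 5/12 of the job, leaving 7/12.
Mower A works at 1/26 per hour, so finishing takes 7/12 ÷ 1/26 = 91/6 hours.

91/6 hours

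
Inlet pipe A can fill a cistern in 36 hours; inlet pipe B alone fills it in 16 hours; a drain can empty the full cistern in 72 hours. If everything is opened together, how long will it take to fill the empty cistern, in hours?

144/11 hours

Net rate = 1/36 + 1/16 − 1/72 = (4 + 9 − 2)/144 = 11/144 per hour.
Filling time = 1 ÷ (11/144) = 144/11 hours.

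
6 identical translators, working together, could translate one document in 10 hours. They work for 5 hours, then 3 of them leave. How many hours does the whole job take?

15 hours

One translator does 1/60 of the job per hour.
After 5 hours with 6 translators, 1/2 is done (1/2 left).
With 3 translators the rate is 3/60 = 1/20, so the rest takes 1/2 ÷ 1/20 = 10 hours.
Total = 5 + 10 = 15 hours.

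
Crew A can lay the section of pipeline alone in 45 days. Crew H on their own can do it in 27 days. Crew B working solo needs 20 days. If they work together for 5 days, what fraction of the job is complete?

59/108

Combined rate: 1/45 + 1/27 + 1/20 = (12 + 20 + 27)/540 = 59/540 per day.
In 5 days they complete 5·59/540 = 59/108 of the job.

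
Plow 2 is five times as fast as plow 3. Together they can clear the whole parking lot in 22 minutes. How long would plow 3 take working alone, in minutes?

Let plow 3's rate be r; then plow 2's rate is 5r, so together (5 + 1)r = 6r = 1/22.
Thus r = 1/132 per minute.
Plow 3 alone: 132 minutes; plow 2 alone: 132/5 minutes.

132 minutes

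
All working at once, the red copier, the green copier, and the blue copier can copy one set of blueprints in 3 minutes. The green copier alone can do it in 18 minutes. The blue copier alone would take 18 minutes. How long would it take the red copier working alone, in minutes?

Combined rate is 1/3 per minute.
Known contribution: 1/18 + 1/18 = (1 + 1)/18 = 2/18 = 1/9 per minute.
So the red copier's rate is 1/3 − 1/9 = 2/9, meaning 9/2 minutes alone.

9/2 minutes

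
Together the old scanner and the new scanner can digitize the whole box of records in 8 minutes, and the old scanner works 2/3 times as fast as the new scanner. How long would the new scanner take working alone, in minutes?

40/3 minutes

Let the new scanner's rate be r; then the old scanner's rate is (2/3)r, so together (2/3 + 1)r = (5/3)r = 1/8.
Thus r = 3/40 per minute.
The new scanner alone: 40/3 minutes; the old scanner alone: 20 minutes.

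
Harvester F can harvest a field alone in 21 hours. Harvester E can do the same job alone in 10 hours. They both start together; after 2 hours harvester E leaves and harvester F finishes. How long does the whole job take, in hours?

In the first 2 hours the combined rate is 31/210, so 31/105 of the job is done, leaving 74/105.
After harvester E leaves the rate is 1/21 per hour; the remaining 74/105 takes 74/5 hours.
Total = 2 + 74/5 = 84/5 hours.

84/5 hours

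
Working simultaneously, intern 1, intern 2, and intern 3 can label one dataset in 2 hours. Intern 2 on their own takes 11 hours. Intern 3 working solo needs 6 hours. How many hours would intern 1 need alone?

33/8 hours

Combined rate is 1/2 per hour.
Known contribution: 1/11 + 1/6 = (6 + 11)/66 = 17/66 per hour.
So intern 1's rate is 1/2 − 17/66 = 8/33, meaning 33/8 hours alone.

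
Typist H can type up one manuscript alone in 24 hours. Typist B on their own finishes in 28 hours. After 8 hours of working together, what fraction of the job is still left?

8/21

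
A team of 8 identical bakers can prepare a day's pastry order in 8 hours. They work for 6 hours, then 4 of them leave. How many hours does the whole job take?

10 hours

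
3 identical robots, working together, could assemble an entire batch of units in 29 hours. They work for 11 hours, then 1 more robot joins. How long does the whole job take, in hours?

One robot does 1/87 of the job per hour.
After 11 hours with 3 robots, 11/29 is done (18/29 left).
With 4 robots the rate is 4/87, so the rest takes 18/29 ÷ 4/87 = 27/2 hours.
Total = 11 + 27/2 = 49/2 hours.

49/2 hours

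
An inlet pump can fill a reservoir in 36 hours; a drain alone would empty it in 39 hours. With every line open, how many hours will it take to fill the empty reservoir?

468 hours

Net rate = 1/36 − 1/39 = (13 − 12)/468 = 1/468 per hour.
Filling time = 1 ÷ (1/468) = 468 hours.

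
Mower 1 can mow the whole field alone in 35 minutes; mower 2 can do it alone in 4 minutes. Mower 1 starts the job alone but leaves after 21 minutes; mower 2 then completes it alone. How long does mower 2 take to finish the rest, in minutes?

In 21 minutes mower 1 does 21/35 = 3/5 of the job, leaving 2/5.
Mower 2 works at 1/4 per minute, so finishing takes 2/5 ÷ 1/4 = 8/5 minutes.

8/5 minutes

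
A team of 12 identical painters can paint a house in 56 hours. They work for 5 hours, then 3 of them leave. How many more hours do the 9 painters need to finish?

One painter does 1/672 of the job per hour.
After 5 hours with 12 painters, 5/56 is done (51/56 left).
With 9 painters the rate is 9/672 = 3/224, so the rest takes 51/56 ÷ 3/224 = 68 hours.

68 hours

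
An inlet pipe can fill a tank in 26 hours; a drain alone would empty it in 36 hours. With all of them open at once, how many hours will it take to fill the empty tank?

468/5 hours

Net rate = 1/26 − 1/36 = (18 − 13)/468 = 5/468 per hour.
Filling time = 1 ÷ (5/468) = 468/5 hours.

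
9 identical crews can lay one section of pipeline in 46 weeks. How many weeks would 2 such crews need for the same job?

Total work is 9·46 = 414 crew-weeks.
With 2 crews: 414/2 = 207 weeks.

207 weeks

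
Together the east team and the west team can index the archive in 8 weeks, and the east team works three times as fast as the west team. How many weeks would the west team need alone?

Let the west team's rate be r; then the east team's rate is 3r, so together (3 + 1)r = 4r = 1/8.
Thus r = 1/32 per week.
The west team alone: 32 weeks; the east team alone: 32/3 weeks.

32 weeks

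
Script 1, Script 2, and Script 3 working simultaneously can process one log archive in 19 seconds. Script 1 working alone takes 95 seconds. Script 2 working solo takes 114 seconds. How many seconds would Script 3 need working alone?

Combined rate is 1/19 per second.
Known contribution: 1/95 + 1/114 = (6 + 5)/570 = 11/570 per second.
So Script 3's rate is 1/19 − 11/570 = 1/30, meaning 30 seconds alone.

30 seconds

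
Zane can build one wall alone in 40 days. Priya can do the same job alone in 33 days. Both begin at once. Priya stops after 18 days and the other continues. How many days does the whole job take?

In the first 18 days the combined rate is 73/1320, so 219/220 of the job is done, leaving 1/220.
After Priya leaves the rate is 1/40 per day; the remaining 1/220 takes 2/11 days.
Total = 18 + 2/11 = 200/11 days.

200/11 days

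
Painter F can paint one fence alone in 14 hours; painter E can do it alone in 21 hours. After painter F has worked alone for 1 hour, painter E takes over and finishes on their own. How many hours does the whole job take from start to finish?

In 1 hour painter F does 1/14 of the job, leaving 13/14.
Painter E works at 1/21 per hour, so finishing takes 13/14 ÷ 1/21 = 39/2 hours.
Total time = 1 + 39/2 = 41/2 hours.

41/2 hours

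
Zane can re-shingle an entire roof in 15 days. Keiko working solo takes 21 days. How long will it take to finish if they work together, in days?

With two workers the combined time is the product over the sum: 15·21/(15+21) = 315/36 = 35/4 days.

35/4 days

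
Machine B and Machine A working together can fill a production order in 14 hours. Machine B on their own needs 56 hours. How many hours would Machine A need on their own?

Combined rate is 1/14 per hour.
Known contribution: 1/56 per hour.
So Machine A's rate is 1/14 − 1/56 = 3/56, meaning 56/3 hours alone.

56/3 hours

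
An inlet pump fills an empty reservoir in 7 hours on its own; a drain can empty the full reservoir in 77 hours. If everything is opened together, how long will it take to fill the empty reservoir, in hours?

Net rate = 1/7 − 1/77 = (11 − 1)/77 = 10/77 per hour.
Filling time = 1 ÷ (10/77) = 77/10 hours.

77/10 hours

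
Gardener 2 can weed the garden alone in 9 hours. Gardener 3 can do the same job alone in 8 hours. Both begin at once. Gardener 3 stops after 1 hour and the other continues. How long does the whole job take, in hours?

63/8 hours

In the first 1 hour the combined rate is 17/72, so 17/72 of the job is done, leaving 55/72.
After Gardener 3 leaves the rate is 1/9 per hour; the remaining 55/72 takes 55/8 hours.
Total = 1 + 55/8 = 63/8 hours.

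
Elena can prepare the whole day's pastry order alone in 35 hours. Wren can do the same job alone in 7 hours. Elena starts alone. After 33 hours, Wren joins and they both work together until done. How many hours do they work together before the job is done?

1/3 hours

In the first 33 hours Elena alone does 33/35 of the job, leaving 2/35.
Once everyone is working, combined rate: 1/35 + 1/7 = (1 + 5)/35 = 6/35 per hour.
Remaining 2/35 at 6/35 per hour takes 1/3 hours.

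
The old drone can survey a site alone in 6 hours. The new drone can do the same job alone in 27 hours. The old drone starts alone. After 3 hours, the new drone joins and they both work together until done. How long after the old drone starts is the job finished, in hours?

In the first 3 hours the old drone alone does 3/6 = 1/2 of the job, leaving 1/2.
Once everyone is working, combined rate: 1/6 + 1/27 = (9 + 2)/54 = 11/54 per hour.
Remaining 1/2 at 11/54 per hour takes 27/11 hours.
Total from the start = 3 + 27/11 = 60/11 hours.

60/11 hours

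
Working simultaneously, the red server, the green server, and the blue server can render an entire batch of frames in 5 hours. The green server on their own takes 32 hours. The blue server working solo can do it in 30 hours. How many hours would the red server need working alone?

96/13 hours

Combined rate is 1/5 per hour.
Known contribution: 1/32 + 1/30 = (15 + 16)/480 = 31/480 per hour.
So the red server's rate is 1/5 − 31/480 = 13/96, meaning 96/13 hours alone.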